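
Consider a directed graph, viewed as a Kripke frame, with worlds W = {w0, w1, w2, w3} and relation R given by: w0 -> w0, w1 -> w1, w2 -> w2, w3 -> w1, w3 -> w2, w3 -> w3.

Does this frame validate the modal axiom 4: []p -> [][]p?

Yes

By correspondence theory, 4 is valid on a frame iff R is transitive.
Transitive: yes — every two-step R-path is closed by a direct edge.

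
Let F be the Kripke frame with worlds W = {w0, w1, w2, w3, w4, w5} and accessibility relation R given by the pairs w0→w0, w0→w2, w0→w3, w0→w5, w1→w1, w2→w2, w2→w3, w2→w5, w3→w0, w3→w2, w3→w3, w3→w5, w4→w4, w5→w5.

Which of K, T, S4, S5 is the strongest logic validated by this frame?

T

Reflexive (axiom T): yes — every world is R-related to itself.
Transitive (axiom 4): no — w2 R w3 and w3 R w0, but not w2 R w0.
Euclidean (axiom 5): no — w0 R w5 and w0 R w2, but not w5 R w2.
So F validates K, T; S4 would additionally require R to be transitive. The strongest is T.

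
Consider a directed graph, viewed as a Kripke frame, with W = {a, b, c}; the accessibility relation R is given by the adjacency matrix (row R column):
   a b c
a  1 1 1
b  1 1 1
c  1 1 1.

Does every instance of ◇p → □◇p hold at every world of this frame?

Yes

By correspondence theory, 5 is valid on a frame iff R is Euclidean.
Euclidean: yes — any two successors of a common world are R-related.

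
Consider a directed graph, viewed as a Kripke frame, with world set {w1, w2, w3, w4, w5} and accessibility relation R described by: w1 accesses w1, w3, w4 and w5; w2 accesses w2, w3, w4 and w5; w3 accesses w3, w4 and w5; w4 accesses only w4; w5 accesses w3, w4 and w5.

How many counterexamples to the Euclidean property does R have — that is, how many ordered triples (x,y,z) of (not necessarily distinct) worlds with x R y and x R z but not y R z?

14

Enumerating: (w1,w3,w1), (w1,w4,w1), (w1,w4,w3), (w1,w4,w5), (w1,w5,w1), (w2,w3,w2), (w2,w4,w2), (w2,w4,w3), (w2,w4,w5), (w2,w5,w2), (w3,w4,w3), (w3,w4,w5), (w5,w4,w3), (w5,w4,w5).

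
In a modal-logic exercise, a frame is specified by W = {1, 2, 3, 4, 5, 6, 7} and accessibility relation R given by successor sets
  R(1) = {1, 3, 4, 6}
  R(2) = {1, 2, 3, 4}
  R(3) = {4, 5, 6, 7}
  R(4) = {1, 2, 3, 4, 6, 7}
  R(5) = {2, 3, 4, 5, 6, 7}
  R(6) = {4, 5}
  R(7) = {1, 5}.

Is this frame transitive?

No

Transitive: no — 1 R 3 and 3 R 5, but not 1 R 5.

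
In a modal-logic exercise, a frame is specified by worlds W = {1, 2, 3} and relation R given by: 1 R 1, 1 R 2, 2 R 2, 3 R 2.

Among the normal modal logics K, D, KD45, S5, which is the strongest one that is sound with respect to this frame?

D

Serial (axiom D): yes — every world has a successor (e.g. 1 R 1).
Euclidean (axiom 5): no — 1 R 2 and 1 R 1, but not 2 R 1.
Transitive (axiom 4): yes — every two-step R-path is closed by a direct edge.
Reflexive (axiom T): no — 3 is not related to itself.
So F validates K, D; KD45 would additionally require R to be Euclidean. The strongest is D.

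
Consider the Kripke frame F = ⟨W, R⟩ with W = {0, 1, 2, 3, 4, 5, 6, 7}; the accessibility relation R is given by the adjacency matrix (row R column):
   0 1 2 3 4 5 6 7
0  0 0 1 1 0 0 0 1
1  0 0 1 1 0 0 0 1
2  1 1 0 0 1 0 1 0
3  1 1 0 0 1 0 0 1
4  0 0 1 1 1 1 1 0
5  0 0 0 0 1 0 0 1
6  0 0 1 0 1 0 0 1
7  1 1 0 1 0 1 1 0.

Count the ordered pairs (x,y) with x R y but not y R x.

R is symmetric; there are no such tuples.

0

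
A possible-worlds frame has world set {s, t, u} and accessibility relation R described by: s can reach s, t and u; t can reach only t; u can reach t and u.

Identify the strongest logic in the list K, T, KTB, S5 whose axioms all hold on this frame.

T

Reflexive (axiom T): yes — every world is R-related to itself.
Symmetric (axiom B): no — s R t but not t R s.
Euclidean (axiom 5): no — s R t and s R u, but not t R u.
So F validates K, T; KTB would additionally require R to be symmetric. The strongest is T.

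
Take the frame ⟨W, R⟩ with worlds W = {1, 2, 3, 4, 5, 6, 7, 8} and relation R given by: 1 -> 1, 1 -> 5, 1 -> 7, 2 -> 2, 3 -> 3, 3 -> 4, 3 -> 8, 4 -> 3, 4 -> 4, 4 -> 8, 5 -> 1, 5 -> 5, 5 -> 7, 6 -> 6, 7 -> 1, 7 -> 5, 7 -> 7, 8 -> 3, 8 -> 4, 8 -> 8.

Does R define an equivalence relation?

Yes

Reflexive: yes — every world is R-related to itself.
Symmetric: yes — every pair in R has its reverse in R.
Transitive: yes — every two-step R-path is closed by a direct edge.
So R is an equivalence relation.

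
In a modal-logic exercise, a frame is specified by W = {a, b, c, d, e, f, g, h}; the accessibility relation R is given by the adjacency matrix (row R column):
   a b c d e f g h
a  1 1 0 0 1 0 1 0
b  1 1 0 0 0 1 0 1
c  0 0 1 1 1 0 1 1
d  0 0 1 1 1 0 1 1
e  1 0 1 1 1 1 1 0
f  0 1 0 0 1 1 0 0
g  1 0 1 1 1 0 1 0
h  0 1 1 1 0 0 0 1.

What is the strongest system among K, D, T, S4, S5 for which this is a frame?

Serial (axiom D): yes — every world has a successor (e.g. a R a).
Reflexive (axiom T): yes — every world is R-related to itself.
Transitive (axiom 4): no — a R b and b R f, but not a R f.
Euclidean (axiom 5): no — a R b and a R e, but not b R e.
So F validates K, D, T; S4 would additionally require R to be transitive. The strongest is T.

T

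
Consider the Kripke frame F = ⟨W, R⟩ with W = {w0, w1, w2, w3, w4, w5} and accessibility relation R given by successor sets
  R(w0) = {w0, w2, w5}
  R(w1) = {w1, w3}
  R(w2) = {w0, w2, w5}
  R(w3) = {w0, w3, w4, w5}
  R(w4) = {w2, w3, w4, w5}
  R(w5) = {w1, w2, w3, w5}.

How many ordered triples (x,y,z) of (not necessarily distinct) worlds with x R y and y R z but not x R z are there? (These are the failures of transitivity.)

Enumerating: (w0,w5,w1), (w0,w5,w3), (w1,w3,w0), (w1,w3,w4), (w1,w3,w5), (w2,w5,w1), (w2,w5,w3), (w3,w0,w2), (w3,w4,w2), (w3,w5,w1), (w3,w5,w2), (w4,w2,w0), (w4,w3,w0), (w4,w5,w1), (w5,w2,w0), (w5,w3,w0), (w5,w3,w4).

17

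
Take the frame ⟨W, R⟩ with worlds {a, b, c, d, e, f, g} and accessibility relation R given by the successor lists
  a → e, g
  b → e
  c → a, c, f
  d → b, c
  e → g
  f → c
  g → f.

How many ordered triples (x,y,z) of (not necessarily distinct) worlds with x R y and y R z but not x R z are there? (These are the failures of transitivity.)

11

Enumerating: (a,g,f), (b,e,g), (c,a,e), (c,a,g), (d,b,e), (d,c,a), (d,c,f), (e,g,f), (f,c,a), (f,c,f), (g,f,c).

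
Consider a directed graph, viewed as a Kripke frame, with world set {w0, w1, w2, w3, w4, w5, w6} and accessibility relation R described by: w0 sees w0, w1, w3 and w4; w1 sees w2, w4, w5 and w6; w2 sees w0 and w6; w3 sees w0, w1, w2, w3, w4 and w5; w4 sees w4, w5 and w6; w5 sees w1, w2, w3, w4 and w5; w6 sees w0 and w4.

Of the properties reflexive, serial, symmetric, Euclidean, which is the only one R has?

Reflexive: no — w1 is not related to itself.
Serial: yes — every world has a successor (e.g. w0 R w0).
Symmetric: no — w0 R w1 but not w1 R w0.
Euclidean: no — w0 R w1 and w0 R w3, but not w1 R w3.
Only serial holds.

serial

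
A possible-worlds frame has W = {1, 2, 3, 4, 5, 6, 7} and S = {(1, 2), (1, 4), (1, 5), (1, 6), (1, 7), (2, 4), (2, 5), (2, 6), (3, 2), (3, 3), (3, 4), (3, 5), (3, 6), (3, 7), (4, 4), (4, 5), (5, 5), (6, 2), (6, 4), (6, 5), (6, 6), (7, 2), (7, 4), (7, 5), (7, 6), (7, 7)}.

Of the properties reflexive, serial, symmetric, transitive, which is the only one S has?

serial

Reflexive: no — 1 is not related to itself.
Serial: yes — every world has a successor (e.g. 1 S 2).
Symmetric: no — 1 S 2 but not 2 S 1.
Transitive: no — 2 S 6 and 6 S 2, but not 2 S 2.
Only serial holds.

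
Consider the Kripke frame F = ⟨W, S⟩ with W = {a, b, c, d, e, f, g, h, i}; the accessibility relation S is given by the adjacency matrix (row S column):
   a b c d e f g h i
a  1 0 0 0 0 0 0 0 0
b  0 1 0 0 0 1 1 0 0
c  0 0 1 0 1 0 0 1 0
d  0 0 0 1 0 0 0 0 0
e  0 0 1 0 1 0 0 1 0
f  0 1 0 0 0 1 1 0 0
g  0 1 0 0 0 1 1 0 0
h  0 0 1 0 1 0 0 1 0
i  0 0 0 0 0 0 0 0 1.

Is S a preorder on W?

Yes

Reflexive: yes — every world is S-related to itself.
Transitive: yes — every two-step S-path is closed by a direct edge.
So S is a preorder.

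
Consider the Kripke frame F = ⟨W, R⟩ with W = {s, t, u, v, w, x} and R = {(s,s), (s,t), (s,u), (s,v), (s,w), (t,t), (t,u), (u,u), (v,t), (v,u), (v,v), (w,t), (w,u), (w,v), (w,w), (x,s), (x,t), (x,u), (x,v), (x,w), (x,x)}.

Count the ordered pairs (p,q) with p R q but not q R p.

15

Enumerating: (s,t), (s,u), (s,v), (s,w), (t,u), (v,t), (v,u), (w,t), (w,u), (w,v), (x,s), (x,t), (x,u), (x,v), (x,w).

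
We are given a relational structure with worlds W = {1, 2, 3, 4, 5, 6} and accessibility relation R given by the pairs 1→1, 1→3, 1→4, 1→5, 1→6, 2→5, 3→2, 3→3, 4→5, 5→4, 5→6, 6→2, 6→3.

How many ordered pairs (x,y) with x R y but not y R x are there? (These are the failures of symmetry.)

Enumerating: (1,3), (1,4), (1,5), (1,6), (2,5), (3,2), (5,6), (6,2), (6,3).

9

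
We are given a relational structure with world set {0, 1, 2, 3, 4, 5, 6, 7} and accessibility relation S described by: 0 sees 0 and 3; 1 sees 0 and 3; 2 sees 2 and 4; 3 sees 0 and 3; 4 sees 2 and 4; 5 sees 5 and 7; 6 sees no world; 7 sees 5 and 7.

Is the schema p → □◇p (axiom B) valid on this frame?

By correspondence theory, B is valid on a frame iff S is symmetric.
Symmetric: no — 1 S 0 but not 0 S 1.

No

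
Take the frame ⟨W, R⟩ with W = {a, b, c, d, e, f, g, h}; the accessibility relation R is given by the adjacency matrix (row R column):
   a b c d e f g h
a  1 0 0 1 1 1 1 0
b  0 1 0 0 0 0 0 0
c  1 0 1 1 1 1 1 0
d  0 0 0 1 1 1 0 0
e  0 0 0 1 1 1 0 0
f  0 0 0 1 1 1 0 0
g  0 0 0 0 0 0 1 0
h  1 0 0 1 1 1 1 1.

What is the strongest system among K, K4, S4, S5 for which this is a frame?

Transitive (axiom 4): yes — every two-step R-path is closed by a direct edge.
Reflexive (axiom T): yes — every world is R-related to itself.
Euclidean (axiom 5): no — a R d and a R g, but not d R g.
So F validates K, K4, S4; S5 would additionally require R to be Euclidean. The strongest is S4.

S4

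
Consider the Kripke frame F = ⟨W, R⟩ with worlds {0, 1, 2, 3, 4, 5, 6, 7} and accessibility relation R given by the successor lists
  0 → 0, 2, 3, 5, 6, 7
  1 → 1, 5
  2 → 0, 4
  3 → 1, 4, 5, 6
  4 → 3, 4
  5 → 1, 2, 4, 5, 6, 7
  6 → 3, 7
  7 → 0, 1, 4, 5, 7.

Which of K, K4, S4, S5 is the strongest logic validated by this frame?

Transitive (axiom 4): no — 0 R 2 and 2 R 4, but not 0 R 4.
Reflexive (axiom T): no — 2 is not related to itself.
Euclidean (axiom 5): no — 0 R 2 and 0 R 3, but not 2 R 3.
So F validates K; K4 would additionally require R to be transitive. The strongest is K.

K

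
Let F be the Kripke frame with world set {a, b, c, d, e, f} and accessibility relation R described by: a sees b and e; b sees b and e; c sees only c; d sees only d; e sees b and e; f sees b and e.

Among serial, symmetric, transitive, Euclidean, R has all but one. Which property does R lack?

Serial: yes — every world has a successor (e.g. a R b).
Symmetric: no — a R b but not b R a.
Transitive: yes — every two-step R-path is closed by a direct edge.
Euclidean: yes — any two successors of a common world are R-related.
Only symmetric fails.

symmetric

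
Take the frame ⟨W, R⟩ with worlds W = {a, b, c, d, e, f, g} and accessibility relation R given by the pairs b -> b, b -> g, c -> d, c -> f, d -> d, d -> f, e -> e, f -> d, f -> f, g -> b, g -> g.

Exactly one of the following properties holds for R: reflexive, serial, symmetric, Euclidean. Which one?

Euclidean

Reflexive: no — a is not related to itself.
Serial: no — a has no R-successor.
Symmetric: no — c R d but not d R c.
Euclidean: yes — any two successors of a common world are R-related.
Only Euclidean holds.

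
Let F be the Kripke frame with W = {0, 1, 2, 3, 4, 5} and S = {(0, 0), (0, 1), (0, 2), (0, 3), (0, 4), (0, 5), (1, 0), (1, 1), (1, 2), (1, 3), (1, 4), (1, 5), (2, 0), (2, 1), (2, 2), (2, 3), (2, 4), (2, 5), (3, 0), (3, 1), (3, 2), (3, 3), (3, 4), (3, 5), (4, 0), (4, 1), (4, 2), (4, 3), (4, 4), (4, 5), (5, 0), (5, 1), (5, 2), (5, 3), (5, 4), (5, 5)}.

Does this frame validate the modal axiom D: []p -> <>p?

Yes

By correspondence theory, D is valid on a frame iff S is serial.
Serial: yes — every world has a successor (e.g. 0 S 0).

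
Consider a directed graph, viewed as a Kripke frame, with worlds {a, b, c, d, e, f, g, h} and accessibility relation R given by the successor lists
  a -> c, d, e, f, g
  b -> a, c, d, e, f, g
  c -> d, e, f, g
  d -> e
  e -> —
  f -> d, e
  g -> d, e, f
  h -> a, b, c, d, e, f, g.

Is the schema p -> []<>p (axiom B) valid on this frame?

Axiom B corresponds to the accessibility relation being symmetric.
Symmetric: no — a R c but not c R a.

No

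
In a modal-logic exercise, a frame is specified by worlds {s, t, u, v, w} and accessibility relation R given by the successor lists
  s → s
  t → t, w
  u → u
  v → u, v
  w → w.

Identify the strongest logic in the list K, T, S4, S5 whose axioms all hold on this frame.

S4

Reflexive (axiom T): yes — every world is R-related to itself.
Transitive (axiom 4): yes — every two-step R-path is closed by a direct edge.
Euclidean (axiom 5): no — t R w and t R t, but not w R t.
So F validates K, T, S4; S5 would additionally require R to be Euclidean. The strongest is S4.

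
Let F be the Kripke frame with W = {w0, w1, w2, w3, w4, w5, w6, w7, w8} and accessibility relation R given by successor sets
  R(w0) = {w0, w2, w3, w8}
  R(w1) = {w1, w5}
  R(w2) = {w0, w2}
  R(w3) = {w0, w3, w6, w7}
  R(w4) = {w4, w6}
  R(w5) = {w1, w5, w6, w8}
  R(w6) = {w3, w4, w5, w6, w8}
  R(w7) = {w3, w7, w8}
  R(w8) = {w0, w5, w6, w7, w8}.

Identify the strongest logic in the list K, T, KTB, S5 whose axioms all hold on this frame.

KTB

Reflexive (axiom T): yes — every world is R-related to itself.
Symmetric (axiom B): yes — every pair in R has its reverse in R.
Euclidean (axiom 5): no — w0 R w2 and w0 R w3, but not w2 R w3.
So F validates K, T, KTB; S5 would additionally require R to be Euclidean. The strongest is KTB.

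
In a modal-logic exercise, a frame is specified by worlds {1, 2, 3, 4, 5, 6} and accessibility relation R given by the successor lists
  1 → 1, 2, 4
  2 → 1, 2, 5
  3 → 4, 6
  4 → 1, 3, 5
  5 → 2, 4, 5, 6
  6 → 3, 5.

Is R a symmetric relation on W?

Symmetric: yes — every pair in R has its reverse in R.

Yes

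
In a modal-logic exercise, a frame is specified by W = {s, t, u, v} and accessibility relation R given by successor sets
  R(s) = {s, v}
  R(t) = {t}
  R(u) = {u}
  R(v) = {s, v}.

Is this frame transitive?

Yes

Transitive: yes — every two-step R-path is closed by a direct edge.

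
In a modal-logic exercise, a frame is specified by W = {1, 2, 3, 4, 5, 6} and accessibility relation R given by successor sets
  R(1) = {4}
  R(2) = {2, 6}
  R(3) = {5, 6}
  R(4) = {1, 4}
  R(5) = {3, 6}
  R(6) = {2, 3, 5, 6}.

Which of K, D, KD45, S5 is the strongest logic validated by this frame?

D

Serial (axiom D): yes — every world has a successor (e.g. 1 R 4).
Euclidean (axiom 5): no — 6 R 2 and 6 R 3, but not 2 R 3.
Transitive (axiom 4): no — 2 R 6 and 6 R 3, but not 2 R 3.
Reflexive (axiom T): no — 1 is not related to itself.
So F validates K, D; KD45 would additionally require R to be Euclidean and transitive. The strongest is D.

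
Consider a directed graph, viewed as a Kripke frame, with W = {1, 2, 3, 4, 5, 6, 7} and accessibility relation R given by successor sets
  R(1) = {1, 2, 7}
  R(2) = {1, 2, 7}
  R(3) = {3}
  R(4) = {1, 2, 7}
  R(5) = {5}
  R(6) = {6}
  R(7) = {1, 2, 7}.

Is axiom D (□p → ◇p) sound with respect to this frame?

Yes

Axiom D corresponds to the accessibility relation being serial.
Serial: yes — every world has a successor (e.g. 1 R 1).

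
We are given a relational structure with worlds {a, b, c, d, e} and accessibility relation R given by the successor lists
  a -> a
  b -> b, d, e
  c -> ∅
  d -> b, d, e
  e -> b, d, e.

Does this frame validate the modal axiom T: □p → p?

By correspondence theory, T is valid on a frame iff R is reflexive.
Reflexive: no — c is not related to itself.

No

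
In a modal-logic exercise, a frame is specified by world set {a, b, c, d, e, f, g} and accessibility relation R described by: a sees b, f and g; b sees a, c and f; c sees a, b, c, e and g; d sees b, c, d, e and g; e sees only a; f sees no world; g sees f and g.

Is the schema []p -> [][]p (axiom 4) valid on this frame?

No

By correspondence theory, 4 is valid on a frame iff R is transitive.
Transitive: no — a R b and b R c, but not a R c.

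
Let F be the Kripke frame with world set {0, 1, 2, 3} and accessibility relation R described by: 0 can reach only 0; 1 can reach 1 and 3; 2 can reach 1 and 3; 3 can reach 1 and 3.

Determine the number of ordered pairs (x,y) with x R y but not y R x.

Enumerating: (2,1), (2,3).

2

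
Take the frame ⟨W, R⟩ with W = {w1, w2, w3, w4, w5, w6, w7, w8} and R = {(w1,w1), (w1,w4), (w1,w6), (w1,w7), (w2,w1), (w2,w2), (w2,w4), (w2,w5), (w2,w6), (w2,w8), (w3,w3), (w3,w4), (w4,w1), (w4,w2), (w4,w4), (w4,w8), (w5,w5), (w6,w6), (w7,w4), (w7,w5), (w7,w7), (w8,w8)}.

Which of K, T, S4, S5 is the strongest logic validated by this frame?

Reflexive (axiom T): yes — every world is R-related to itself.
Transitive (axiom 4): no — w1 R w4 and w4 R w2, but not w1 R w2.
Euclidean (axiom 5): no — w1 R w4 and w1 R w6, but not w4 R w6.
So F validates K, T; S4 would additionally require R to be transitive. The strongest is T.

T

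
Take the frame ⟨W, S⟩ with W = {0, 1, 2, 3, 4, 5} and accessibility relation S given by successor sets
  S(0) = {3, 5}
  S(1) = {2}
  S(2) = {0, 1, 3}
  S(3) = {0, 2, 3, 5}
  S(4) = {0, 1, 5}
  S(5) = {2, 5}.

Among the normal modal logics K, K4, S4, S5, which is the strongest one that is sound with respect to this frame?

K

Transitive (axiom 4): no — 0 S 3 and 3 S 2, but not 0 S 2.
Reflexive (axiom T): no — 0 is not related to itself.
Euclidean (axiom 5): no — 0 S 5 and 0 S 3, but not 5 S 3.
So F validates K; K4 would additionally require S to be transitive. The strongest is K.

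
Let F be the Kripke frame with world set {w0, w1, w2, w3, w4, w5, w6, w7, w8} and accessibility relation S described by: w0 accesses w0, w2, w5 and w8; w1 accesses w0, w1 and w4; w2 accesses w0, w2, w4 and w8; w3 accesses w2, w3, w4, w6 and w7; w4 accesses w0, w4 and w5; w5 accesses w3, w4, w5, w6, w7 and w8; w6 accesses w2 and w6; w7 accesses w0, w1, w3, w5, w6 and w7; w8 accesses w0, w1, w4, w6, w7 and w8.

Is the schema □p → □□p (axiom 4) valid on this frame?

No

The schema 4 characterises exactly the transitive frames.
Transitive: no — w0 S w2 and w2 S w4, but not w0 S w4.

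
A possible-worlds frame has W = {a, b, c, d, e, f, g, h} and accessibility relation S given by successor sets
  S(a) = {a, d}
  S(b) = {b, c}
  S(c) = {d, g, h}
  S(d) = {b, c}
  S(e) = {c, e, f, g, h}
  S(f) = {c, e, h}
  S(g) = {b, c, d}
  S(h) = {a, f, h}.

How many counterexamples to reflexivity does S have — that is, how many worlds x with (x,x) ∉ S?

Enumerating: c, d, f, g.

4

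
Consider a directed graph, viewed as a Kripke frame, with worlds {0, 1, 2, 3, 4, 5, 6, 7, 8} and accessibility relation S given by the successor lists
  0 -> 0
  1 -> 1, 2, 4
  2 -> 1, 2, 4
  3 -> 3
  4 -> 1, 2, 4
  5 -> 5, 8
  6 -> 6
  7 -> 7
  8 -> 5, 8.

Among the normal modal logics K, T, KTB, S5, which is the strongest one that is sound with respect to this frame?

Reflexive (axiom T): yes — every world is S-related to itself.
Symmetric (axiom B): yes — every pair in S has its reverse in S.
Euclidean (axiom 5): yes — any two successors of a common world are S-related.
So F validates K, T, KTB, S5. The strongest is S5.

S5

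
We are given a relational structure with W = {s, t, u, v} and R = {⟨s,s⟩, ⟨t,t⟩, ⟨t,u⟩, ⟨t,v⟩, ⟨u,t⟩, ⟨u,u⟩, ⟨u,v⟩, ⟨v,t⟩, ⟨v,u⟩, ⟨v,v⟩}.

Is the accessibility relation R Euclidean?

Euclidean: yes — any two successors of a common world are R-related.

Yes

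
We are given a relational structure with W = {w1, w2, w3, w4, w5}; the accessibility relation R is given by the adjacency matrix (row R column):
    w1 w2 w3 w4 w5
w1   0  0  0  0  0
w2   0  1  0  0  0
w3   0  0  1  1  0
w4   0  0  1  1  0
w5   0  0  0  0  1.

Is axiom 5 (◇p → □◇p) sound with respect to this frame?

Yes

The schema 5 characterises exactly the Euclidean frames.
Euclidean: yes — any two successors of a common world are R-related.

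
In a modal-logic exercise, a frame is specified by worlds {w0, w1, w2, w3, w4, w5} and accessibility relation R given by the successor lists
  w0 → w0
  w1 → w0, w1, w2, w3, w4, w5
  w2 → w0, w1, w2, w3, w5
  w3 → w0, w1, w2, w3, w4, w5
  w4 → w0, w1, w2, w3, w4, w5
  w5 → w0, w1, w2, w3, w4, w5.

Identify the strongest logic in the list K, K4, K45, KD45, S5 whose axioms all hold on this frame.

Transitive (axiom 4): no — w2 R w1 and w1 R w4, but not w2 R w4.
Euclidean (axiom 5): no — w1 R w0 and w1 R w2, but not w0 R w2.
Serial (axiom D): yes — every world has a successor (e.g. w0 R w0).
Reflexive (axiom T): yes — every world is R-related to itself.
So F validates K; K4 would additionally require R to be transitive. The strongest is K.

K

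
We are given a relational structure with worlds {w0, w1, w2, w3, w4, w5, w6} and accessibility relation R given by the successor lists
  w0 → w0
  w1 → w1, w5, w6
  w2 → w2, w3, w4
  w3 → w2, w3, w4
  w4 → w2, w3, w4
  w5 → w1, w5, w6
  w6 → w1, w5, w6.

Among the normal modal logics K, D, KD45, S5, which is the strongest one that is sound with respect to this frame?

Serial (axiom D): yes — every world has a successor (e.g. w0 R w0).
Euclidean (axiom 5): yes — any two successors of a common world are R-related.
Transitive (axiom 4): yes — every two-step R-path is closed by a direct edge.
Reflexive (axiom T): yes — every world is R-related to itself.
So F validates K, D, KD45, S5. The strongest is S5.

S5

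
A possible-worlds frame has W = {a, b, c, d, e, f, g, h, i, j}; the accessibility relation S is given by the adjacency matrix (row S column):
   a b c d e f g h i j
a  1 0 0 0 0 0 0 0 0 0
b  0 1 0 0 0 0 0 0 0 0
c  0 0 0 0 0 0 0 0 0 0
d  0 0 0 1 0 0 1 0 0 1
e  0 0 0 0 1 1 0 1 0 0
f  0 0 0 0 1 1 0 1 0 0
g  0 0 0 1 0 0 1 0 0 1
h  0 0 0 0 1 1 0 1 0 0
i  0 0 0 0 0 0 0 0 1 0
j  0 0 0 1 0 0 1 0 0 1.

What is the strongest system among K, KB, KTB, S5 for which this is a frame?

KB

Symmetric (axiom B): yes — every pair in S has its reverse in S.
Reflexive (axiom T): no — c is not related to itself.
Euclidean (axiom 5): yes — any two successors of a common world are S-related.
So F validates K, KB; KTB would additionally require S to be reflexive. The strongest is KB.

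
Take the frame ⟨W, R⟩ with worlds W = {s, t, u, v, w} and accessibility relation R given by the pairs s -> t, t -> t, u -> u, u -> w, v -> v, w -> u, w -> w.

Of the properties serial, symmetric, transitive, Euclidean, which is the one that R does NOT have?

Serial: yes — every world has a successor (e.g. s R t).
Symmetric: no — s R t but not t R s.
Transitive: yes — every two-step R-path is closed by a direct edge.
Euclidean: yes — any two successors of a common world are R-related.
Only symmetric fails.

symmetric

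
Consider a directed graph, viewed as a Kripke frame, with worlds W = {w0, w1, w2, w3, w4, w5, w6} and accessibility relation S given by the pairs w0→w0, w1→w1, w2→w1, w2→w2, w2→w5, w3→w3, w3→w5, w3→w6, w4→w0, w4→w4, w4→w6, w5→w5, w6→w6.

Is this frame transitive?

Yes

Transitive: yes — every two-step S-path is closed by a direct edge.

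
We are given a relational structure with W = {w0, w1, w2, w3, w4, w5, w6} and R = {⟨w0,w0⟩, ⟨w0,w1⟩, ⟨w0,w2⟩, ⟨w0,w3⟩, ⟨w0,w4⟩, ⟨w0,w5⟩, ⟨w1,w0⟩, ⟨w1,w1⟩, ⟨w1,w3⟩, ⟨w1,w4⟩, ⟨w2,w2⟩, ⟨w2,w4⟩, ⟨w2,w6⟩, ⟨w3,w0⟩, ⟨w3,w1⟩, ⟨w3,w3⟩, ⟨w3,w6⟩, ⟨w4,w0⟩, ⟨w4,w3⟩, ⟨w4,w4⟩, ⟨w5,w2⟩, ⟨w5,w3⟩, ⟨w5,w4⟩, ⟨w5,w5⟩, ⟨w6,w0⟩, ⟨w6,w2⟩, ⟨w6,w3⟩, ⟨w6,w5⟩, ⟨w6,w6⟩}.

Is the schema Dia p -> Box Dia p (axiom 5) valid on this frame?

By correspondence theory, 5 is valid on a frame iff R is Euclidean.
Euclidean: no — w0 R w1 and w0 R w2, but not w1 R w2.

No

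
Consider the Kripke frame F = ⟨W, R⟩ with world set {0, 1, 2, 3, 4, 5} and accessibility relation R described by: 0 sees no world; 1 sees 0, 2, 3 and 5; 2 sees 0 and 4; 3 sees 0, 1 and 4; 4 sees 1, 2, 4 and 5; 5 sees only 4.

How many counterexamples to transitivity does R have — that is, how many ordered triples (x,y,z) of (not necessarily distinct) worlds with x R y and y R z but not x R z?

18

Enumerating: (1,2,4), (1,3,1), (1,3,4), (1,5,4), (2,4,1), (2,4,2), (2,4,5), (3,1,2), (3,1,3), (3,1,5), (3,4,2), (3,4,5), (4,1,0), (4,1,3), (4,2,0), (5,4,1), (5,4,2), (5,4,5).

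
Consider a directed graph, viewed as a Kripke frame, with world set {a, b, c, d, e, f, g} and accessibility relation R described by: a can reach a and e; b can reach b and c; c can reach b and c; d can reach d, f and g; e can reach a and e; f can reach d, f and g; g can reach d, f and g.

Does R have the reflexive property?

Reflexive: yes — every world is R-related to itself.

Yes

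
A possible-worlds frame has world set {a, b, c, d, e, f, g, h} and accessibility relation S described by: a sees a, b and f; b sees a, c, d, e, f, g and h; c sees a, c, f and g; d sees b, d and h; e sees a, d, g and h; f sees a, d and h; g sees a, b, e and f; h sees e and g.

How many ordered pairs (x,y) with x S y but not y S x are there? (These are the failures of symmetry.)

15

Enumerating: (b,c), (b,e), (b,f), (b,h), (c,a), (c,f), (c,g), (d,h), (e,a), (e,d), (f,d), (f,h), (g,a), (g,f), (h,g).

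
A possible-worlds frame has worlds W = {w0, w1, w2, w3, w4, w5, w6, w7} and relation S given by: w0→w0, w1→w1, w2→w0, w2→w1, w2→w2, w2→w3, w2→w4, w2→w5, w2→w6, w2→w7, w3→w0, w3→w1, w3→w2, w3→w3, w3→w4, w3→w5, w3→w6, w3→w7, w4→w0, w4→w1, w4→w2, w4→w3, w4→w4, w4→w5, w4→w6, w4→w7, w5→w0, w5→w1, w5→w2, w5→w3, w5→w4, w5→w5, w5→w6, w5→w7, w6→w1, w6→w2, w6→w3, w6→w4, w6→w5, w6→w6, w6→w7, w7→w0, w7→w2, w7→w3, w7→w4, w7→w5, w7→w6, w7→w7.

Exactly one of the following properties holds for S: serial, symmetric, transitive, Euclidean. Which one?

Serial: yes — every world has a successor (e.g. w0 S w0).
Symmetric: no — w2 S w0 but not w0 S w2.
Transitive: no — w6 S w2 and w2 S w0, but not w6 S w0.
Euclidean: no — w2 S w0 and w2 S w1, but not w0 S w1.
Only serial holds.

serial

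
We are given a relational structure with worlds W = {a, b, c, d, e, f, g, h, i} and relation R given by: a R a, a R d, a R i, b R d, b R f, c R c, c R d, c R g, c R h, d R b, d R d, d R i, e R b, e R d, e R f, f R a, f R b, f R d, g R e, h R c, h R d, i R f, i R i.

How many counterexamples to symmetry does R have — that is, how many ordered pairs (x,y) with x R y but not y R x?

Enumerating: (a,d), (a,i), (c,d), (c,g), (d,i), (e,b), (e,d), (e,f), (f,a), (f,d), (g,e), (h,d), (i,f).

13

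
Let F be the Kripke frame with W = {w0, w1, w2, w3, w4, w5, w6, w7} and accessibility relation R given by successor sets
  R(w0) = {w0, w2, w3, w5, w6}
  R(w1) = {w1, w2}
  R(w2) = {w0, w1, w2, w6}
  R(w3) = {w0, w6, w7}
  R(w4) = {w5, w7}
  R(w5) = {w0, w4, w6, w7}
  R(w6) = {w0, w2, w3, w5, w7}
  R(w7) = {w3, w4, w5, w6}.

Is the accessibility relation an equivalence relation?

Reflexive: no — w3 is not related to itself.
Symmetric: yes — every pair in R has its reverse in R.
Transitive: no — w0 R w2 and w2 R w1, but not w0 R w1.
So R is not an equivalence relation.

No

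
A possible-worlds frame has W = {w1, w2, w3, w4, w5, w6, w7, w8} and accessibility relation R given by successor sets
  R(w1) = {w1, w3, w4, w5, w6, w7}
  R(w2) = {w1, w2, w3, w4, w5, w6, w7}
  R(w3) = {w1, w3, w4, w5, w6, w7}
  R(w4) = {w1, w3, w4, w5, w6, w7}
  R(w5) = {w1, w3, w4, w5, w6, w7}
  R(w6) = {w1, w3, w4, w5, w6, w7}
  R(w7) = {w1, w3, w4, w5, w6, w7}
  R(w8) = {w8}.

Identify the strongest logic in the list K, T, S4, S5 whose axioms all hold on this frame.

S4

Reflexive (axiom T): yes — every world is R-related to itself.
Transitive (axiom 4): yes — every two-step R-path is closed by a direct edge.
Euclidean (axiom 5): no — w2 R w1 and w2 R w2, but not w1 R w2.
So F validates K, T, S4; S5 would additionally require R to be Euclidean. The strongest is S4.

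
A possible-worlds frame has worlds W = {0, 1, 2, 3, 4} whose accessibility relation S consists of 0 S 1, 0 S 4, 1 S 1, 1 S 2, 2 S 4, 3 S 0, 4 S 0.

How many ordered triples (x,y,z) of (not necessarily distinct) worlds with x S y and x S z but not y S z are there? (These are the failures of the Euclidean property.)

8

Enumerating: (0,1,4), (0,4,1), (0,4,4), (1,2,1), (1,2,2), (2,4,4), (3,0,0), (4,0,0).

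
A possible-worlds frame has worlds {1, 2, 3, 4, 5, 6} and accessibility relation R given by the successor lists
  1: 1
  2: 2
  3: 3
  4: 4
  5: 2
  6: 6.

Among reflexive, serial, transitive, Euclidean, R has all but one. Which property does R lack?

Reflexive: no — 5 is not related to itself.
Serial: yes — every world has a successor (e.g. 1 R 1).
Transitive: yes — every two-step R-path is closed by a direct edge.
Euclidean: yes — any two successors of a common world are R-related.
Only reflexive fails.

reflexive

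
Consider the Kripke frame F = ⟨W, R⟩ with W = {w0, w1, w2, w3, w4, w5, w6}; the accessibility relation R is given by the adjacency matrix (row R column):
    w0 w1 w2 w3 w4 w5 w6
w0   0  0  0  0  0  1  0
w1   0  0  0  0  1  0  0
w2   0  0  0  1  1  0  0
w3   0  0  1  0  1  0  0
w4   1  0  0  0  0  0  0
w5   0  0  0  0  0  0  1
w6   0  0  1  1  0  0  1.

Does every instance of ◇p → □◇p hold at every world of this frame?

No

The schema 5 characterises exactly the Euclidean frames.
Euclidean: no — w2 R w4 and w2 R w3, but not w4 R w3.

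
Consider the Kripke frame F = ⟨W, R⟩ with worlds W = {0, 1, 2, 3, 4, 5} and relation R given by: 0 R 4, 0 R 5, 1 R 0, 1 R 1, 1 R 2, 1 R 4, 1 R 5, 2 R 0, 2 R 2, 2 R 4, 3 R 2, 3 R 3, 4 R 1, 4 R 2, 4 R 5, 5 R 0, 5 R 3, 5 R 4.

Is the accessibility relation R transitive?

No

Transitive: no — 0 R 4 and 4 R 1, but not 0 R 1.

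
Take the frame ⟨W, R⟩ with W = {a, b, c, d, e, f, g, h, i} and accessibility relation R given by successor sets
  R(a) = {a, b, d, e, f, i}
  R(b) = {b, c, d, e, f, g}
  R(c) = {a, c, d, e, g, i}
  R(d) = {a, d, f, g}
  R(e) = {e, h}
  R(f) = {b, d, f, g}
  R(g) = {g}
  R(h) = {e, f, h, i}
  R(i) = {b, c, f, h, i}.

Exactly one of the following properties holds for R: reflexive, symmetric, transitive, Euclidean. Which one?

Reflexive: yes — every world is R-related to itself.
Symmetric: no — a R b but not b R a.
Transitive: no — a R b and b R c, but not a R c.
Euclidean: no — a R b and a R i, but not b R i.
Only reflexive holds.

reflexive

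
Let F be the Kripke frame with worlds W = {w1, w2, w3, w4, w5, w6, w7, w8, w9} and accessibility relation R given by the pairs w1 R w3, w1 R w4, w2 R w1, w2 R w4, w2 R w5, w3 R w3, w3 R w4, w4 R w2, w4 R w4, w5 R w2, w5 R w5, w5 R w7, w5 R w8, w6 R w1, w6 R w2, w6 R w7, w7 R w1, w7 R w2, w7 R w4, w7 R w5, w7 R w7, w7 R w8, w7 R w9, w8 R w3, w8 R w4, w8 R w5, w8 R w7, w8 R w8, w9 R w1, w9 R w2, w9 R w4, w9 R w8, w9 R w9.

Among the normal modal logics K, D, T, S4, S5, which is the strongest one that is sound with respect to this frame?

Serial (axiom D): yes — every world has a successor (e.g. w1 R w3).
Reflexive (axiom T): no — w1 is not related to itself.
Transitive (axiom 4): no — w1 R w4 and w4 R w2, but not w1 R w2.
Euclidean (axiom 5): no — w1 R w4 and w1 R w3, but not w4 R w3.
So F validates K, D; T would additionally require R to be reflexive. The strongest is D.

D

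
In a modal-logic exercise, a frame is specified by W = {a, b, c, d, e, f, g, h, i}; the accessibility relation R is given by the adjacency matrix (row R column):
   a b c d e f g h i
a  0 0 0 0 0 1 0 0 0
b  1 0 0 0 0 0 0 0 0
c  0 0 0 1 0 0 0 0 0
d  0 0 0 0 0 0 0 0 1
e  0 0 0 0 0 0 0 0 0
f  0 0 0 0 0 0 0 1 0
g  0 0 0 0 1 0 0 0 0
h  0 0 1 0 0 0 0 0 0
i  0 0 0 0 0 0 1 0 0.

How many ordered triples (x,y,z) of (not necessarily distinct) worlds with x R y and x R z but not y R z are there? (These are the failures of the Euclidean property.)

8

Enumerating: (a,f,f), (b,a,a), (c,d,d), (d,i,i), (f,h,h), (g,e,e), (h,c,c), (i,g,g).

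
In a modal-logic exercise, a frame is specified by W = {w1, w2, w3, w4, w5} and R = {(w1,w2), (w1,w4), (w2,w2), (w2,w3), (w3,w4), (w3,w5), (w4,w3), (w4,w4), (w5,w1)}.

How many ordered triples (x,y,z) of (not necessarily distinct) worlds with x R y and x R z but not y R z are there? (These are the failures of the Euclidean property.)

9

Enumerating: (w1,w2,w4), (w1,w4,w2), (w2,w3,w2), (w2,w3,w3), (w3,w4,w5), (w3,w5,w4), (w3,w5,w5), (w4,w3,w3), (w5,w1,w1).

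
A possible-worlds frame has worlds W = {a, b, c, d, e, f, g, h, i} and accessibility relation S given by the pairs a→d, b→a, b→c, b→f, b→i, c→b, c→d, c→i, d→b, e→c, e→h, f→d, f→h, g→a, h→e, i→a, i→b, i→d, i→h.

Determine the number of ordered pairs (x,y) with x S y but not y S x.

13

Enumerating: (a,d), (b,a), (b,f), (c,d), (c,i), (d,b), (e,c), (f,d), (f,h), (g,a), (i,a), (i,d), (i,h).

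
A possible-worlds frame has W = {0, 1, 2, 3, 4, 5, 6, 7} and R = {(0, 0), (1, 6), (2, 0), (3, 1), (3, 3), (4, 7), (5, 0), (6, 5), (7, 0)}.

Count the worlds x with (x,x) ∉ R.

Enumerating: 1, 2, 4, 5, 6, 7.

6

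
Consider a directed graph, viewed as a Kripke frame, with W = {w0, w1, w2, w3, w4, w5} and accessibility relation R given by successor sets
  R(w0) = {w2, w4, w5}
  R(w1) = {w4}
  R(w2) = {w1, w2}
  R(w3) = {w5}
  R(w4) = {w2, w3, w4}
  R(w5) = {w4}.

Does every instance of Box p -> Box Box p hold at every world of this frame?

The schema 4 characterises exactly the transitive frames.
Transitive: no — w0 R w2 and w2 R w1, but not w0 R w1.

No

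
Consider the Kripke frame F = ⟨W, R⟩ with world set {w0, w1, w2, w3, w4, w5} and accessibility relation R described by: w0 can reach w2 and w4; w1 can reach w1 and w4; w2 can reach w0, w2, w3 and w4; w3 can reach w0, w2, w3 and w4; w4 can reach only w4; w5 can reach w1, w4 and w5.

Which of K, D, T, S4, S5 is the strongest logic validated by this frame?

D

Serial (axiom D): yes — every world has a successor (e.g. w0 R w2).
Reflexive (axiom T): no — w0 is not related to itself.
Transitive (axiom 4): no — w0 R w2 and w2 R w3, but not w0 R w3.
Euclidean (axiom 5): no — w0 R w4 and w0 R w2, but not w4 R w2.
So F validates K, D; T would additionally require R to be reflexive. The strongest is D.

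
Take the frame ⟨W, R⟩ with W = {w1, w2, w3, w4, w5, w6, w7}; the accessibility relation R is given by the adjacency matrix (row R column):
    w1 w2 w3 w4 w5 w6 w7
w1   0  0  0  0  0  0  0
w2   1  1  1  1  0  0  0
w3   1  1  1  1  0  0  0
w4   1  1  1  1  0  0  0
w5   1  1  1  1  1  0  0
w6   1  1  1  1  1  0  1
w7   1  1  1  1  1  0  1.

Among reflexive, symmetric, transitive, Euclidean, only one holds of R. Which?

transitive

Reflexive: no — w1 is not related to itself.
Symmetric: no — w2 R w1 but not w1 R w2.
Transitive: yes — every two-step R-path is closed by a direct edge.
Euclidean: no — w2 R w1 and w2 R w3, but not w1 R w3.
Only transitive holds.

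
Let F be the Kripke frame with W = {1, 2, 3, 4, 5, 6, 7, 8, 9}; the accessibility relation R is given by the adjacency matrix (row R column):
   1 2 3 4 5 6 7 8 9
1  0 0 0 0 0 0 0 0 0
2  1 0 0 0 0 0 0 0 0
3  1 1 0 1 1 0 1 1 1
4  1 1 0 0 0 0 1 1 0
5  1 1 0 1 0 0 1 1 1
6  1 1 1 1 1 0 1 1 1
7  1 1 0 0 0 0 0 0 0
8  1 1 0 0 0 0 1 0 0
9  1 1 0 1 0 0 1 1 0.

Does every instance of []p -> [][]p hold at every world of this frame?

Yes

By correspondence theory, 4 is valid on a frame iff R is transitive.
Transitive: yes — every two-step R-path is closed by a direct edge.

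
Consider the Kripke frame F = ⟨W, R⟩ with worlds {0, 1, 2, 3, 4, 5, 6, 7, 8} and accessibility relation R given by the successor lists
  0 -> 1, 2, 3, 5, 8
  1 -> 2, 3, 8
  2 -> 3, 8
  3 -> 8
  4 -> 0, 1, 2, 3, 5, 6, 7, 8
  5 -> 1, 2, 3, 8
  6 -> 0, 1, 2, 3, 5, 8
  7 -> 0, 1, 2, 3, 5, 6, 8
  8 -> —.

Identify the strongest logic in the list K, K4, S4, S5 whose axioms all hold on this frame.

Transitive (axiom 4): yes — every two-step R-path is closed by a direct edge.
Reflexive (axiom T): no — 0 is not related to itself.
Euclidean (axiom 5): no — 0 R 1 and 0 R 5, but not 1 R 5.
So F validates K, K4; S4 would additionally require R to be reflexive. The strongest is K4.

K4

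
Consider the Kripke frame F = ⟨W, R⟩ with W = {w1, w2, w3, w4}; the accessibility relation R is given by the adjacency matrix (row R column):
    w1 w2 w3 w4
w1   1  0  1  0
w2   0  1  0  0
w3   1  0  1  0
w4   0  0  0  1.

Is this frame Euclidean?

Yes

Euclidean: yes — any two successors of a common world are R-related.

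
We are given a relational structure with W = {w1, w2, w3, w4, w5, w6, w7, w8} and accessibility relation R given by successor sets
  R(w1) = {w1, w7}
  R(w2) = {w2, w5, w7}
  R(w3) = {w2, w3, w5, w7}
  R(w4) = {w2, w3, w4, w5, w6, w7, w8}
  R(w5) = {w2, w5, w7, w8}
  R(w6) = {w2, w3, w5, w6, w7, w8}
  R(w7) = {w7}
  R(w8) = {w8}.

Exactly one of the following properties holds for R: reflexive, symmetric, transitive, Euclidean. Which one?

reflexive

Reflexive: yes — every world is R-related to itself.
Symmetric: no — w1 R w7 but not w7 R w1.
Transitive: no — w2 R w5 and w5 R w8, but not w2 R w8.
Euclidean: no — w2 R w7 and w2 R w5, but not w7 R w5.
Only reflexive holds.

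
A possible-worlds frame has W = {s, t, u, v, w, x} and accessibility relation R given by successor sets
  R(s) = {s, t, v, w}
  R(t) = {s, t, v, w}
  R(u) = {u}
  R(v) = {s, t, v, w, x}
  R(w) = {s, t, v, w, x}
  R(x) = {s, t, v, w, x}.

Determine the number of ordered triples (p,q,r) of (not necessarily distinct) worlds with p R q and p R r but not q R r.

6

Enumerating: (v,s,x), (v,t,x), (w,s,x), (w,t,x), (x,s,x), (x,t,x).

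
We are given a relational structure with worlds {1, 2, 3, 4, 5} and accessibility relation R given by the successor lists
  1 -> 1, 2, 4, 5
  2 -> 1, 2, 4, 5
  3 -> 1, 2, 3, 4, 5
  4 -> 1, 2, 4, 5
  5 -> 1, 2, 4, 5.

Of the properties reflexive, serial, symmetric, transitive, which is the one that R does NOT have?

symmetric

Reflexive: yes — every world is R-related to itself.
Serial: yes — every world has a successor (e.g. 1 R 1).
Symmetric: no — 3 R 1 but not 1 R 3.
Transitive: yes — every two-step R-path is closed by a direct edge.
Only symmetric fails.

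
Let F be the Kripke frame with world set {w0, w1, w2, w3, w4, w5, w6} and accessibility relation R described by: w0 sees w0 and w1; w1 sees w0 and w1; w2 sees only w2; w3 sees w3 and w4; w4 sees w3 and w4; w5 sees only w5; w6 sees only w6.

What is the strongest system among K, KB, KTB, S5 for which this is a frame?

Symmetric (axiom B): yes — every pair in R has its reverse in R.
Reflexive (axiom T): yes — every world is R-related to itself.
Euclidean (axiom 5): yes — any two successors of a common world are R-related.
So F validates K, KB, KTB, S5. The strongest is S5.

S5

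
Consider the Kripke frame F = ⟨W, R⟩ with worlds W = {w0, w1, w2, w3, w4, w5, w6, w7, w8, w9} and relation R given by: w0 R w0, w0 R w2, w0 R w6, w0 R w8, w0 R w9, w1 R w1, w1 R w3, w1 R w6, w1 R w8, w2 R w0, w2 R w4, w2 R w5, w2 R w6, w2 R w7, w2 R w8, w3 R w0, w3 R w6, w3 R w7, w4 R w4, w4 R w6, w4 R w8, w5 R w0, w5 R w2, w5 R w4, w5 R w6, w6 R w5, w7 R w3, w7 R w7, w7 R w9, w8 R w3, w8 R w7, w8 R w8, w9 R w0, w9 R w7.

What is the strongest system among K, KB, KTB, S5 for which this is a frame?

Symmetric (axiom B): no — w0 R w6 but not w6 R w0.
Reflexive (axiom T): no — w2 is not related to itself.
Euclidean (axiom 5): no — w0 R w2 and w0 R w9, but not w2 R w9.
So F validates K; KB would additionally require R to be symmetric. The strongest is K.

K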